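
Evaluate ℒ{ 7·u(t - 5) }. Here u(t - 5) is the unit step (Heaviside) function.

7*exp(-5*s)/s

By the second shifting theorem, L{u(t - c)·g(t - c)} = e^(-cs)·H(s) with c = 5 and H(s) = L{g(t)}.
L{7} = 7/s.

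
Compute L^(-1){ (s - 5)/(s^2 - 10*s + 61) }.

exp(5*t)*cos(6*t)

Rewrite the denominator: s^2 - 10*s + 61 = (s - 5)^2 + 36.
The form in (s - 5) signals a first-shifting-theorem factor e^(5t).
Since L{cos(6t)} = s/(s^2 + 36), the inverse is exp(5*t)*cos(6*t).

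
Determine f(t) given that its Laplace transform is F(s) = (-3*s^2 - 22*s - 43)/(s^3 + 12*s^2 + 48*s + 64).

Factor the denominator: s^3 + 12*s^2 + 48*s + 64 = (s + 4)^3.
Partial fraction decomposition gives [-3/(s + 4)] + [2/(s + 4)^2] + [-3/(s + 4)^3].
Invert each term: -3/(s + 4) ↔ -3e^(-4t); 2/(s + 4)^2 ↔ 2t·e^(-4t); -3/(s + 4)^3 ↔ (-3/2)t^2·e^(-4t).

f(t) = -3*t^2*exp(-4*t)/2 + 2*t*exp(-4*t) - 3*exp(-4*t)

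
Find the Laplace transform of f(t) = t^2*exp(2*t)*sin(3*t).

L{sin(3t)} = 3/(s^2 + 9).
Multiplying by e^(2t) shifts s → s - 2, so L{exp(2*t)*sin(3*t)} = 3/((s - 2)^2 + 9).
Then apply L{t^2·g(t)} = (-1)^2 d^2/ds^2[G(s)] with G(s) = 3/((s - 2)^2 + 9):
differentiating 2 times and applying the sign gives 18*(s^2 - 4*s + 1)/(s^2 - 4*s + 13)^3.

18*(s^2 - 4*s + 1)/(s^2 - 4*s + 13)^3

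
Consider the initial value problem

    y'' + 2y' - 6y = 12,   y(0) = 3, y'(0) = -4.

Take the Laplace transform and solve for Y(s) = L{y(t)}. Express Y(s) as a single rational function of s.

Apply the Laplace transform to the equation.
Using L{y''} = s^2 Y - s·y(0) - y'(0) and L{y'} = sY - y(0), with y(0) = 3, y'(0) = -4, the left side becomes (s^2 + 2*s - 6)Y - (3*s + 2).
The right side is L{12} = 12/s.
So (s^2 + 2*s - 6)Y = 12/s + (3*s + 2).
Isolate Y and clear denominators.

Y(s) = (3*s^2 + 2*s + 12)/(s^3 + 2*s^2 - 6*s)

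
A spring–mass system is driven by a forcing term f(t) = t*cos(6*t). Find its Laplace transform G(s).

L{cos(6t)} = s/(s^2 + 36).
Then apply L{t·g(t)} = -d/ds[H(s)] with H(s) = s/(s^2 + 36):
differentiating 1 time and applying the sign gives (s - 6)*(s + 6)/(s^2 + 36)^2.

G(s) = (s - 6)*(s + 6)/(s^2 + 36)^2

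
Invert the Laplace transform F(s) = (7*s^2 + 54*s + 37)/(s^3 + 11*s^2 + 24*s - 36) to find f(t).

f(t) = 5*t*exp(-6*t) + 2*exp(t) + 5*exp(-6*t)

Factor the denominator: s^3 + 11*s^2 + 24*s - 36 = (s - 1)*(s + 6)^2.
Partial fraction decomposition gives [5/(s + 6)] + [5/(s + 6)^2] + [2/(s - 1)].
Invert each term: 5/(s + 6) ↔ 5e^(-6t); 5/(s + 6)^2 ↔ 5t·e^(-6t); 2/(s - 1) ↔ 2e^(t).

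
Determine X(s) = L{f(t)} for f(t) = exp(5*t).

X(s) = 1/(s - 5)

L{e^(5t)} = 1/(s - 5).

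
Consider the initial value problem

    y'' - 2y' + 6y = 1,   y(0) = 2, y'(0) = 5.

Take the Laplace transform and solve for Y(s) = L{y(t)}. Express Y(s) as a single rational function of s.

Transform both sides with L{·}.
The derivative rules (L{y''} = s^2 Y - s·y(0) - y'(0) and L{y'} = sY - y(0), with y(0) = 2, y'(0) = 5) turn the left side into (s^2 - 2*s + 6)Y - (2*s + 1).
The right side is L{1} = 1/s.
So (s^2 - 2*s + 6)Y = 1/s + (2*s + 1).
Solve for Y(s) and write it as one ratio of polynomials.

Y(s) = (2*s^2 + s + 1)/(s^3 - 2*s^2 + 6*s)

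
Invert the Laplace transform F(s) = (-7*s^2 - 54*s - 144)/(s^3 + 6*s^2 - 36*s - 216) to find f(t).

f(t) = 6*t*exp(-6*t) - 5*exp(6*t) - 2*exp(-6*t)

Factor the denominator: s^3 + 6*s^2 - 36*s - 216 = (s - 6)*(s + 6)^2.
Partial fraction decomposition gives [-2/(s + 6)] + [6/(s + 6)^2] + [-5/(s - 6)].
Invert each term: -2/(s + 6) ↔ -2e^(-6t); 6/(s + 6)^2 ↔ 6t·e^(-6t); -5/(s - 6) ↔ -5e^(6t).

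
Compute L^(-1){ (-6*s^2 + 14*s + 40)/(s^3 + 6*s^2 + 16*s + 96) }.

5*sin(4*t) - cos(4*t) - 5*exp(-6*t)

Factor the denominator: s^3 + 6*s^2 + 16*s + 96 = (s + 6)*(s^2 + 16).
Partial fraction decomposition gives [-5/(s + 6)] + [-s/(s^2 + 16)] + [20/(s^2 + 16)].
Invert each term: -5/(s + 6) ↔ -5e^(-6t); -1·s/(s^2 + 16) ↔ -cos(4t); 5·4/(s^2 + 16) ↔ 5sin(4t).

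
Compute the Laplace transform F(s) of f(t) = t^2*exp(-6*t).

F(s) = 2/(s + 6)^3

L{e^(-6t)} = 1/(s + 6).
Then apply L{t^2·g(t)} = (-1)^2 d^2/ds^2[G(s)] with G(s) = 1/(s + 6):
differentiating 2 times and applying the sign gives 2/(s + 6)^3.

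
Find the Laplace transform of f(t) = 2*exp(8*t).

L{2} = 2/s.
By the first shifting theorem, multiplying by e^(8t) replaces s with s - 8.

2/(s - 8)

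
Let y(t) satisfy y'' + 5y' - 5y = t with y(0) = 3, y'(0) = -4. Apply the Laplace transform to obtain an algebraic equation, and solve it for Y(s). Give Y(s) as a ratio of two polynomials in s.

Apply the Laplace transform to the equation.
Using L{y''} = s^2 Y - s·y(0) - y'(0) and L{y'} = sY - y(0), with y(0) = 3, y'(0) = -4, the left side becomes (s^2 + 5*s - 5)Y - (3*s + 11).
The right side is L{t} = s^(-2).
So (s^2 + 5*s - 5)Y = s^(-2) + (3*s + 11).
Divide through and combine into a single rational function.

Y(s) = (3*s^3 + 11*s^2 + 1)/(s^4 + 5*s^3 - 5*s^2)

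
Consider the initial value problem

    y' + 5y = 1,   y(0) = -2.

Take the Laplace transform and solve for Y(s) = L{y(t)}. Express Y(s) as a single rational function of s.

Y(s) = (-2*s + 1)/(s^2 + 5*s)

Take the Laplace transform of both sides.
With L{y'} = sY - y(0) = sY - (-2): the LHS transforms to (s + 5)Y - (-2).
The right side is L{1} = 1/s.
So (s + 5)Y = 1/s + (-2).
Isolate Y and clear denominators.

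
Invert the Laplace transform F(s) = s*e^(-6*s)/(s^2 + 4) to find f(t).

f(t) = Heaviside(t - 6)*(cos(2*t - 12))

The factor e^(-6s) signals a time shift by c = 6 (second shifting theorem).
L{cos(2t)} = s/(s^2 + 4), so L^-1{s/(s^2 + 4)} = cos(2*t).
Hence the inverse is u(t - 6) times that function evaluated at t - 6.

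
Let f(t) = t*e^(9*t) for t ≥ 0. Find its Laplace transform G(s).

L{e^(9t)} = 1/(s - 9).
Then apply L{t·g(t)} = -d/ds[H(s)] with H(s) = 1/(s - 9):
differentiating 1 time and applying the sign gives (s - 9)^(-2).

G(s) = (s - 9)^(-2)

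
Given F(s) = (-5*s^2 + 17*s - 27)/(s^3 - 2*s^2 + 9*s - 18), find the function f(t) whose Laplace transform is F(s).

f(t) = -exp(2*t) + 3*sin(3*t) - 4*cos(3*t)

Factor the denominator: s^3 - 2*s^2 + 9*s - 18 = (s - 2)*(s^2 + 9).
Partial fraction decomposition gives [-1/(s - 2)] + [-4*s/(s^2 + 9)] + [9/(s^2 + 9)].
Invert each term: -1/(s - 2) ↔ -e^(2t); -4·s/(s^2 + 9) ↔ -4cos(3t); 3·3/(s^2 + 9) ↔ 3sin(3t).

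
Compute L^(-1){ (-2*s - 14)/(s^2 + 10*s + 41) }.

-exp(-5*t)*sin(4*t) - 2*exp(-5*t)*cos(4*t)

Complete the square in the denominator: s^2 + 10*s + 41 = (s + 5)^2 + 4^2.
Split the numerator to match: -2*s - 14 = -2·(s + 5) - 1·4.
Invert each term: -2·(s + 5)/((s + 5)^2 + 16) ↔ -2e^(-5t)cos(4t); -1·4/((s + 5)^2 + 16) ↔ -e^(-5t)sin(4t).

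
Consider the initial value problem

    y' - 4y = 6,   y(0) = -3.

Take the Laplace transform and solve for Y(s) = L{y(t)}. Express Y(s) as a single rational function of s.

Apply the Laplace transform to the equation.
Using L{y'} = sY - y(0) = sY - (-3), the left side becomes (s - 4)Y - (-3).
The right side is L{6} = 6/s.
So (s - 4)Y = 6/s + (-3).
Divide through and combine into a single rational function.

Y(s) = (-3*s + 6)/(s^2 - 4*s)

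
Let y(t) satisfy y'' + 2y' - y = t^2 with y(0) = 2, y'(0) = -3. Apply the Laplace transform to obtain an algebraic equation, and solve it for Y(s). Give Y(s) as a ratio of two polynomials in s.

Laplace-transform each side.
The derivative rules (L{y''} = s^2 Y - s·y(0) - y'(0) and L{y'} = sY - y(0), with y(0) = 2, y'(0) = -3) turn the left side into (s^2 + 2*s - 1)Y - (2*s + 1).
The right side is L{t^2} = 2/s^3.
So (s^2 + 2*s - 1)Y = 2/s^3 + (2*s + 1).
Solve for Y(s) and write it as one ratio of polynomials.

Y(s) = (2*s^4 + s^3 + 2)/(s^5 + 2*s^4 - s^3)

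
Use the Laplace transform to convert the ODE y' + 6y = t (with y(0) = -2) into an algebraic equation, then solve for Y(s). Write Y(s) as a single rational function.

Y(s) = (-2*s^2 + 1)/(s^3 + 6*s^2)

Apply the Laplace transform to the equation.
Using L{y'} = sY - y(0) = sY - (-2), the left side becomes (s + 6)Y - (-2).
The right side is L{t} = s^(-2).
So (s + 6)Y = s^(-2) + (-2).
Solve for Y(s) and write it as one ratio of polynomials.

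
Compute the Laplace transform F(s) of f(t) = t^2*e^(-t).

L{e^(-t)} = 1/(s + 1).
Then apply L{t^2·g(t)} = (-1)^2 d^2/ds^2[G(s)] with G(s) = 1/(s + 1):
differentiating 2 times and applying the sign gives 2/(s + 1)^3.

F(s) = 2/(s + 1)^3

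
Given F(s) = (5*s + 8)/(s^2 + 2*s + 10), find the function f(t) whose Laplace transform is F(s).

f(t) = exp(-t)*sin(3*t) + 5*exp(-t)*cos(3*t)

Complete the square in the denominator: s^2 + 2*s + 10 = (s + 1)^2 + 3^2.
Split the numerator to match: 5*s + 8 = 5·(s + 1) + 1·3.
Invert each term: 5·(s + 1)/((s + 1)^2 + 9) ↔ 5e^(-t)cos(3t); 1·3/((s + 1)^2 + 9) ↔ e^(-t)sin(3t).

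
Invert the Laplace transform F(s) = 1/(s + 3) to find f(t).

f(t) = exp(-3*t)

Since L{e^(-3t)} = 1/(s + 3), the inverse is e^(-3*t).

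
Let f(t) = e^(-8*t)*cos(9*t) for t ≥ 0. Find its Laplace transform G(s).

L{cos(9t)} = s/(s^2 + 81).
By the first shifting theorem, multiplying by e^(-8t) replaces s with s + 8.

G(s) = (s + 8)/((s + 8)^2 + 81)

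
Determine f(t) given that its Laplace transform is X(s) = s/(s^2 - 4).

Since L{cosh(2t)} = s/(s^2 - 4), the inverse is cosh(2*t).

f(t) = cosh(2*t)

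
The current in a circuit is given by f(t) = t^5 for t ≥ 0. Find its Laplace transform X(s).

L{t^5} = 5!/s^6 = 120/s^6.

X(s) = 120/s^6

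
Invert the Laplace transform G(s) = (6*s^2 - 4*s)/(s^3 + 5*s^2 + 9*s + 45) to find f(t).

Factor the denominator: s^3 + 5*s^2 + 9*s + 45 = (s + 5)*(s^2 + 9).
Partial fraction decomposition gives [5/(s + 5)] + [s/(s^2 + 9)] + [-9/(s^2 + 9)].
Invert each term: 5/(s + 5) ↔ 5e^(-5t); 1·s/(s^2 + 9) ↔ cos(3t); -3·3/(s^2 + 9) ↔ -3sin(3t).

f(t) = -3*sin(3*t) + cos(3*t) + 5*exp(-5*t)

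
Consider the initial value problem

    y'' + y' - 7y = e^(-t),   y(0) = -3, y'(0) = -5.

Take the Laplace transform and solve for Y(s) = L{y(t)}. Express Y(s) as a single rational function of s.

Y(s) = (-3*s^2 - 11*s - 7)/(s^3 + 2*s^2 - 6*s - 7)

Laplace-transform each side.
Using L{y''} = s^2 Y - s·y(0) - y'(0) and L{y'} = sY - y(0), with y(0) = -3, y'(0) = -5, the left side becomes (s^2 + s - 7)Y - (-3*s - 8).
The right side is L{e^(-t)} = 1/(s + 1).
So (s^2 + s - 7)Y = 1/(s + 1) + (-3*s - 8).
Solve for Y(s) and write it as one ratio of polynomials.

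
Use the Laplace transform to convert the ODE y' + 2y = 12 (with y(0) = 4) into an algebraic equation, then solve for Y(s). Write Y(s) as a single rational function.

Laplace-transform each side.
Using L{y'} = sY - y(0) = sY - 4, the left side becomes (s + 2)Y - (4).
The right side is L{12} = 12/s.
So (s + 2)Y = 12/s + (4).
Isolate Y and clear denominators.

Y(s) = (4*s + 12)/(s^2 + 2*s)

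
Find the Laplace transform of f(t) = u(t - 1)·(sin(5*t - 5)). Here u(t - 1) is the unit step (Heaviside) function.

5*exp(-s)/(s^2 + 25)

By the second shifting theorem, L{u(t - c)·g(t - c)} = e^(-cs)·G(s) with c = 1 and G(s) = L{g(t)}.
L{sin(5t)} = 5/(s^2 + 25).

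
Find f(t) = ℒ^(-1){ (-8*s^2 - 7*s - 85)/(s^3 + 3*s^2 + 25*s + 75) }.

Factor the denominator: s^3 + 3*s^2 + 25*s + 75 = (s + 3)*(s^2 + 25).
Partial fraction decomposition gives [-4/(s + 3)] + [-4*s/(s^2 + 25)] + [5/(s^2 + 25)].
Invert each term: -4/(s + 3) ↔ -4e^(-3t); -4·s/(s^2 + 25) ↔ -4cos(5t); 1·5/(s^2 + 25) ↔ sin(5t).

f(t) = sin(5*t) - 4*cos(5*t) - 4*exp(-3*t)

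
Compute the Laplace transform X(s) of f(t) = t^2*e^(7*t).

X(s) = 2/(s - 7)^3

L{e^(7t)} = 1/(s - 7).
Then apply L{t^2·g(t)} = (-1)^2 d^2/ds^2[G(s)] with G(s) = 1/(s - 7):
differentiating 2 times and applying the sign gives 2/(s - 7)^3.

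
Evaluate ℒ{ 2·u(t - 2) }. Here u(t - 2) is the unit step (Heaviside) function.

2*exp(-2*s)/s

By the second shifting theorem, L{u(t - c)·g(t - c)} = e^(-cs)·G(s) with c = 2 and G(s) = L{g(t)}.
L{2} = 2/s.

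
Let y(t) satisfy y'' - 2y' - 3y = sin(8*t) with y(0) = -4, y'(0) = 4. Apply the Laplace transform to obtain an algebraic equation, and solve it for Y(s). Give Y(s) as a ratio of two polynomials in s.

Y(s) = (-4*s^3 + 12*s^2 - 256*s + 776)/(s^4 - 2*s^3 + 61*s^2 - 128*s - 192)

Transform both sides with L{·}.
With L{y''} = s^2 Y - s·y(0) - y'(0) and L{y'} = sY - y(0), with y(0) = -4, y'(0) = 4: the LHS transforms to (s^2 - 2*s - 3)Y - (-4*s + 12).
The right side is L{sin(8*t)} = 8/(s^2 + 64).
So (s^2 - 2*s - 3)Y = 8/(s^2 + 64) + (-4*s + 12).
Divide through and combine into a single rational function.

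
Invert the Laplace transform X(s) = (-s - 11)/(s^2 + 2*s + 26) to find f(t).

f(t) = -2*exp(-t)*sin(5*t) - exp(-t)*cos(5*t)

Complete the square in the denominator: s^2 + 2*s + 26 = (s + 1)^2 + 5^2.
Split the numerator to match: -s - 11 = -1·(s + 1) - 2·5.
Invert each term: -1·(s + 1)/((s + 1)^2 + 25) ↔ -e^(-t)cos(5t); -2·5/((s + 1)^2 + 25) ↔ -2e^(-t)sin(5t).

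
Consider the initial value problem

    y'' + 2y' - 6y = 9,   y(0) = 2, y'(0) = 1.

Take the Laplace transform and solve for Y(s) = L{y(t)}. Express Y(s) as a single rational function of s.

Y(s) = (2*s^2 + 5*s + 9)/(s^3 + 2*s^2 - 6*s)

Take the Laplace transform of both sides.
Using L{y''} = s^2 Y - s·y(0) - y'(0) and L{y'} = sY - y(0), with y(0) = 2, y'(0) = 1, the left side becomes (s^2 + 2*s - 6)Y - (2*s + 5).
The right side is L{9} = 9/s.
So (s^2 + 2*s - 6)Y = 9/s + (2*s + 5).
Divide through and combine into a single rational function.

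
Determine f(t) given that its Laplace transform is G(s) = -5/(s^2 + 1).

f(t) = -5*sin(t)

Since L{sin(t)} = 1/(s^2 + 1), the inverse is sin(t), scaled by -5.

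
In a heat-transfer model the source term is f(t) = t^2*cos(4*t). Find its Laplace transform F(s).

L{cos(4t)} = s/(s^2 + 16).
Then apply L{t^2·g(t)} = (-1)^2 d^2/ds^2[G(s)] with G(s) = s/(s^2 + 16):
differentiating 2 times and applying the sign gives 2*s*(s^2 - 48)/(s^2 + 16)^3.

F(s) = 2*s*(s^2 - 48)/(s^2 + 16)^3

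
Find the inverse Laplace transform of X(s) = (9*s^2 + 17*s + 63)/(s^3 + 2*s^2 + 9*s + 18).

Factor the denominator: s^3 + 2*s^2 + 9*s + 18 = (s + 2)*(s^2 + 9).
Partial fraction decomposition gives [5/(s + 2)] + [4*s/(s^2 + 9)] + [9/(s^2 + 9)].
Invert each term: 5/(s + 2) ↔ 5e^(-2t); 4·s/(s^2 + 9) ↔ 4cos(3t); 3·3/(s^2 + 9) ↔ 3sin(3t).

3*sin(3*t) + 4*cos(3*t) + 5*exp(-2*t)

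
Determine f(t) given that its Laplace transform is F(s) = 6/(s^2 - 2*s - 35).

f(t) = exp(t)*sinh(6*t)

Rewrite the denominator: s^2 - 2*s - 35 = (s - 1)^2 - 36.
The form in (s - 1) signals a first-shifting-theorem factor e^(t).
Since L{sinh(6t)} = 6/(s^2 - 36), the inverse is exp(t)*sinh(6*t).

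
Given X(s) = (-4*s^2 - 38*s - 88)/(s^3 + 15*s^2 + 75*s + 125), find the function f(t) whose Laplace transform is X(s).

Factor the denominator: s^3 + 15*s^2 + 75*s + 125 = (s + 5)^3.
Partial fraction decomposition gives [-4/(s + 5)] + [2/(s + 5)^2] + [2/(s + 5)^3].
Invert each term: -4/(s + 5) ↔ -4e^(-5t); 2/(s + 5)^2 ↔ 2t·e^(-5t); 2/(s + 5)^3 ↔ (1)t^2·e^(-5t).

f(t) = t^2*exp(-5*t) + 2*t*exp(-5*t) - 4*exp(-5*t)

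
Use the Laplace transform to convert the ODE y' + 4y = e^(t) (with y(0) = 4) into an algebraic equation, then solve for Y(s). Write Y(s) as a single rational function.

Transform both sides with L{·}.
The derivative rules (L{y'} = sY - y(0) = sY - 4) turn the left side into (s + 4)Y - (4).
The right side is L{e^(t)} = 1/(s - 1).
So (s + 4)Y = 1/(s - 1) + (4).
Solve for Y(s) and write it as one ratio of polynomials.

Y(s) = (4*s - 3)/(s^2 + 3*s - 4)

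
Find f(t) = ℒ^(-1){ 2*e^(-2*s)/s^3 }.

f(t) = Heaviside(t - 2)*((t - 2)^2)

The factor e^(-2s) signals a time shift by c = 2 (second shifting theorem).
L{t^2} = 2!/s^3 = 2/s^3, so L^-1{2/s^3} = t^2.
Hence the inverse is u(t - 2) times that function evaluated at t - 2.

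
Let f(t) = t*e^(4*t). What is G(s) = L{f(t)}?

L{t} = 1!/s^2 = 1/s^2.
By the first shifting theorem, multiplying by e^(4t) replaces s with s - 4.

G(s) = (s - 4)^(-2)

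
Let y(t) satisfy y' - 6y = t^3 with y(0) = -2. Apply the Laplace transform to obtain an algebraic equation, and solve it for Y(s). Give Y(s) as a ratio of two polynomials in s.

Apply the Laplace transform to the equation.
The derivative rules (L{y'} = sY - y(0) = sY - (-2)) turn the left side into (s - 6)Y - (-2).
The right side is L{t^3} = 6/s^4.
So (s - 6)Y = 6/s^4 + (-2).
Isolate Y and clear denominators.

Y(s) = (-2*s^4 + 6)/(s^5 - 6*s^4)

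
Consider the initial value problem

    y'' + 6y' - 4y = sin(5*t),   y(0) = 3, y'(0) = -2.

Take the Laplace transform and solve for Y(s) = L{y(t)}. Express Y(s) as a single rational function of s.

Y(s) = (3*s^3 + 16*s^2 + 75*s + 405)/(s^4 + 6*s^3 + 21*s^2 + 150*s - 100)

Laplace-transform each side.
Using L{y''} = s^2 Y - s·y(0) - y'(0) and L{y'} = sY - y(0), with y(0) = 3, y'(0) = -2, the left side becomes (s^2 + 6*s - 4)Y - (3*s + 16).
The right side is L{sin(5*t)} = 5/(s^2 + 25).
So (s^2 + 6*s - 4)Y = 5/(s^2 + 25) + (3*s + 16).
Divide through and combine into a single rational function.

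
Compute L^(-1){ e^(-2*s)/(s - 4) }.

The factor e^(-2s) signals a time shift by c = 2 (second shifting theorem).
L{e^(4t)} = 1/(s - 4), so L^-1{1/(s - 4)} = e^(4*t).
Hence the inverse is u(t - 2) times that function evaluated at t - 2.

Heaviside(t - 2)*(exp(4*t - 8))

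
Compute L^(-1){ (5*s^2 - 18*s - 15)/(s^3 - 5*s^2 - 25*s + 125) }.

2*t*exp(5*t) + 3*exp(5*t) + 2*exp(-5*t)

Factor the denominator: s^3 - 5*s^2 - 25*s + 125 = (s - 5)^2*(s + 5).
Partial fraction decomposition gives [3/(s - 5)] + [2/(s - 5)^2] + [2/(s + 5)].
Invert each term: 3/(s - 5) ↔ 3e^(5t); 2/(s - 5)^2 ↔ 2t·e^(5t); 2/(s + 5) ↔ 2e^(-5t).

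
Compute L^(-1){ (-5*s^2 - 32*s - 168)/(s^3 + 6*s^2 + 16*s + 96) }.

Factor the denominator: s^3 + 6*s^2 + 16*s + 96 = (s + 6)*(s^2 + 16).
Partial fraction decomposition gives [-3/(s + 6)] + [-2*s/(s^2 + 16)] + [-20/(s^2 + 16)].
Invert each term: -3/(s + 6) ↔ -3e^(-6t); -2·s/(s^2 + 16) ↔ -2cos(4t); -5·4/(s^2 + 16) ↔ -5sin(4t).

-5*sin(4*t) - 2*cos(4*t) - 3*exp(-6*t)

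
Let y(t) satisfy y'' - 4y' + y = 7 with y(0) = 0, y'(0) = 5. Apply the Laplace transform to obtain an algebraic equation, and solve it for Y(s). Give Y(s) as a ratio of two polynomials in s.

Apply the Laplace transform to the equation.
Using L{y''} = s^2 Y - s·y(0) - y'(0) and L{y'} = sY - y(0), with y(0) = 0, y'(0) = 5, the left side becomes (s^2 - 4*s + 1)Y - (5).
The right side is L{7} = 7/s.
So (s^2 - 4*s + 1)Y = 7/s + (5).
Solve for Y(s) and write it as one ratio of polynomials.

Y(s) = (5*s + 7)/(s^3 - 4*s^2 + s)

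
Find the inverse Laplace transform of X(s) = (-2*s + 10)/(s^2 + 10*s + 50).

4*exp(-5*t)*sin(5*t) - 2*exp(-5*t)*cos(5*t)

Complete the square in the denominator: s^2 + 10*s + 50 = (s + 5)^2 + 5^2.
Split the numerator to match: -2*s + 10 = -2·(s + 5) + 4·5.
Invert each term: -2·(s + 5)/((s + 5)^2 + 25) ↔ -2e^(-5t)cos(5t); 4·5/((s + 5)^2 + 25) ↔ 4e^(-5t)sin(5t).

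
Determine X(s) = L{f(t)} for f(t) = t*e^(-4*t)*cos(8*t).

X(s) = (s - 4)*(s + 12)/(s^2 + 8*s + 80)^2

L{cos(8t)} = s/(s^2 + 64).
Multiplying by e^(-4t) shifts s → s + 4, so L{e^(-4*t)*cos(8*t)} = (s + 4)/((s + 4)^2 + 64).
Then apply L{t·g(t)} = -d/ds[G(s)] with G(s) = (s + 4)/((s + 4)^2 + 64):
differentiating 1 time and applying the sign gives (s - 4)*(s + 12)/(s^2 + 8*s + 80)^2.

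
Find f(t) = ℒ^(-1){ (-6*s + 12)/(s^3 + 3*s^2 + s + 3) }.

Factor the denominator: s^3 + 3*s^2 + s + 3 = (s + 3)*(s^2 + 1).
Partial fraction decomposition gives [3/(s + 3)] + [-3*s/(s^2 + 1)] + [3/(s^2 + 1)].
Invert each term: 3/(s + 3) ↔ 3e^(-3t); -3·s/(s^2 + 1) ↔ -3cos(t); 3·1/(s^2 + 1) ↔ 3sin(t).

f(t) = 3*sin(t) - 3*cos(t) + 3*exp(-3*t)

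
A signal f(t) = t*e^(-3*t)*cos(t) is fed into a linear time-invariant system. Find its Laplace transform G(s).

G(s) = (s + 2)*(s + 4)/(s^2 + 6*s + 10)^2

L{cos(t)} = s/(s^2 + 1).
Multiplying by e^(-3t) shifts s → s + 3, so L{e^(-3*t)*cos(t)} = (s + 3)/((s + 3)^2 + 1).
Then apply L{t·g(t)} = -d/ds[H(s)] with H(s) = (s + 3)/((s + 3)^2 + 1):
differentiating 1 time and applying the sign gives (s + 2)*(s + 4)/(s^2 + 6*s + 10)^2.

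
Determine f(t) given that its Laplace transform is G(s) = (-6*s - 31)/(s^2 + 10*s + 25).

Factor the denominator: s^2 + 10*s + 25 = (s + 5)^2.
Partial fraction decomposition gives [-6/(s + 5)] + [-1/(s + 5)^2].
Invert each term: -6/(s + 5) ↔ -6e^(-5t); -1/(s + 5)^2 ↔ -t·e^(-5t).

f(t) = -t*exp(-5*t) - 6*exp(-5*t)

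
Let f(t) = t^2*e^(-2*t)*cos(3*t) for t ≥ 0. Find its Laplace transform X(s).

L{cos(3t)} = s/(s^2 + 9).
Multiplying by e^(-2t) shifts s → s + 2, so L{e^(-2*t)*cos(3*t)} = (s + 2)/((s + 2)^2 + 9).
Then apply L{t^2·g(t)} = (-1)^2 d^2/ds^2[G(s)] with G(s) = (s + 2)/((s + 2)^2 + 9):
differentiating 2 times and applying the sign gives 2*(s + 2)*(s^2 + 4*s - 23)/(s^2 + 4*s + 13)^3.

X(s) = 2*(s + 2)*(s^2 + 4*s - 23)/(s^2 + 4*s + 13)^3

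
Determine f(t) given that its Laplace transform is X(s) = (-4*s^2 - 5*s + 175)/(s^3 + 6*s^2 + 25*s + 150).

f(t) = 5*sin(5*t) - 5*cos(5*t) + exp(-6*t)

Factor the denominator: s^3 + 6*s^2 + 25*s + 150 = (s + 6)*(s^2 + 25).
Partial fraction decomposition gives [1/(s + 6)] + [-5*s/(s^2 + 25)] + [25/(s^2 + 25)].
Invert each term: 1/(s + 6) ↔ e^(-6t); -5·s/(s^2 + 25) ↔ -5cos(5t); 5·5/(s^2 + 25) ↔ 5sin(5t).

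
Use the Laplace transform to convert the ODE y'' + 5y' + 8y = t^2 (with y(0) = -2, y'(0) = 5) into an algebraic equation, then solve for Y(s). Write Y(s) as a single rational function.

Y(s) = (-2*s^4 - 5*s^3 + 2)/(s^5 + 5*s^4 + 8*s^3)

Apply the Laplace transform to the equation.
Using L{y''} = s^2 Y - s·y(0) - y'(0) and L{y'} = sY - y(0), with y(0) = -2, y'(0) = 5, the left side becomes (s^2 + 5*s + 8)Y - (-2*s - 5).
The right side is L{t^2} = 2/s^3.
So (s^2 + 5*s + 8)Y = 2/s^3 + (-2*s - 5).
Solve for Y(s) and write it as one ratio of polynomials.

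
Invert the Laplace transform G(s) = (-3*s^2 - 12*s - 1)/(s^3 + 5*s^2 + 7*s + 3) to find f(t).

f(t) = 4*t*exp(-t) - 5*exp(-t) + 2*exp(-3*t)

Factor the denominator: s^3 + 5*s^2 + 7*s + 3 = (s + 1)^2*(s + 3).
Partial fraction decomposition gives [-5/(s + 1)] + [4/(s + 1)^2] + [2/(s + 3)].
Invert each term: -5/(s + 1) ↔ -5e^(-t); 4/(s + 1)^2 ↔ 4t·e^(-t); 2/(s + 3) ↔ 2e^(-3t).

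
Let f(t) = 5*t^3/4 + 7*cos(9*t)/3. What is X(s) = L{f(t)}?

The transform is linear, so treat each term independently.
(7/3)·[L{cos(9t)} = s/(s^2 + 81)]; (5/4)·[L{t^3} = 3!/s^4 = 6/s^4].

X(s) = 7*s/(3*(s^2 + 81)) + 15/(2*s^4)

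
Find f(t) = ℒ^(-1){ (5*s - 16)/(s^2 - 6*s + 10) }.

Complete the square in the denominator: s^2 - 6*s + 10 = (s - 3)^2 + 1^2.
Split the numerator to match: 5*s - 16 = 5·(s - 3) - 1·1.
Invert each term: 5·(s - 3)/((s - 3)^2 + 1) ↔ 5e^(3t)cos(t); -1·1/((s - 3)^2 + 1) ↔ -e^(3t)sin(t).

f(t) = -exp(3*t)*sin(t) + 5*exp(3*t)*cos(t)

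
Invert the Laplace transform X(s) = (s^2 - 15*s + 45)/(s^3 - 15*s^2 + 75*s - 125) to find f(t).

f(t) = -5*t^2*exp(5*t)/2 - 5*t*exp(5*t) + exp(5*t)

Factor the denominator: s^3 - 15*s^2 + 75*s - 125 = (s - 5)^3.
Partial fraction decomposition gives [1/(s - 5)] + [-5/(s - 5)^2] + [-5/(s - 5)^3].
Invert each term: 1/(s - 5) ↔ e^(5t); -5/(s - 5)^2 ↔ -5t·e^(5t); -5/(s - 5)^3 ↔ (-5/2)t^2·e^(5t).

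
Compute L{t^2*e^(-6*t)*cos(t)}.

2*(s + 6)*(s^2 + 12*s + 33)/(s^2 + 12*s + 37)^3

L{cos(t)} = s/(s^2 + 1).
Multiplying by e^(-6t) shifts s → s + 6, so L{e^(-6*t)*cos(t)} = (s + 6)/((s + 6)^2 + 1).
Then apply L{t^2·g(t)} = (-1)^2 d^2/ds^2[H(s)] with H(s) = (s + 6)/((s + 6)^2 + 1):
differentiating 2 times and applying the sign gives 2*(s + 6)*(s^2 + 12*s + 33)/(s^2 + 12*s + 37)^3.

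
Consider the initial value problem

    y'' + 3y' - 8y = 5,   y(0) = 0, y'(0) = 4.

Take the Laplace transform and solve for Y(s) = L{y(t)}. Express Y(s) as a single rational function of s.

Y(s) = (4*s + 5)/(s^3 + 3*s^2 - 8*s)

Take the Laplace transform of both sides.
The derivative rules (L{y''} = s^2 Y - s·y(0) - y'(0) and L{y'} = sY - y(0), with y(0) = 0, y'(0) = 4) turn the left side into (s^2 + 3*s - 8)Y - (4).
The right side is L{5} = 5/s.
So (s^2 + 3*s - 8)Y = 5/s + (4).
Solve for Y(s) and write it as one ratio of polynomials.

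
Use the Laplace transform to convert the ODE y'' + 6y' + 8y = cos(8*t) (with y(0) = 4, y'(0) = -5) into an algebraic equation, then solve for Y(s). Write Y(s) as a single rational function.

Apply the Laplace transform to the equation.
The derivative rules (L{y''} = s^2 Y - s·y(0) - y'(0) and L{y'} = sY - y(0), with y(0) = 4, y'(0) = -5) turn the left side into (s^2 + 6*s + 8)Y - (4*s + 19).
The right side is L{cos(8*t)} = s/(s^2 + 64).
So (s^2 + 6*s + 8)Y = s/(s^2 + 64) + (4*s + 19).
Solve for Y(s) and write it as one ratio of polynomials.

Y(s) = (4*s^3 + 19*s^2 + 257*s + 1216)/(s^4 + 6*s^3 + 72*s^2 + 384*s + 512)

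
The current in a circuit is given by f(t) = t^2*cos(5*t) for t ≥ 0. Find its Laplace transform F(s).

F(s) = 2*s*(s^2 - 75)/(s^2 + 25)^3

L{cos(5t)} = s/(s^2 + 25).
Then apply L{t^2·g(t)} = (-1)^2 d^2/ds^2[G(s)] with G(s) = s/(s^2 + 25):
differentiating 2 times and applying the sign gives 2*s*(s^2 - 75)/(s^2 + 25)^3.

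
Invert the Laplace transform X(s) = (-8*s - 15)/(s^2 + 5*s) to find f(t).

f(t) = -3 - 5*exp(-5*t)

Factor the denominator: s^2 + 5*s = s*(s + 5).
Partial fraction decomposition gives [-5/(s + 5)] + [-3/s].
Invert each term: -5/(s + 5) ↔ -5e^(-5t); -3/(s - 0) ↔ -3e^(0t).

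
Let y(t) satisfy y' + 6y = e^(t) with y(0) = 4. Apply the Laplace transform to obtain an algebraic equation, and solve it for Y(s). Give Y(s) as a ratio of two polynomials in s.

Apply the Laplace transform to the equation.
With L{y'} = sY - y(0) = sY - 4: the LHS transforms to (s + 6)Y - (4).
The right side is L{e^(t)} = 1/(s - 1).
So (s + 6)Y = 1/(s - 1) + (4).
Isolate Y and clear denominators.

Y(s) = (4*s - 3)/(s^2 + 5*s - 6)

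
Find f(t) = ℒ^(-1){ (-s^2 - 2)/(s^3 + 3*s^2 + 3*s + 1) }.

f(t) = -3*t^2*exp(-t)/2 + 2*t*exp(-t) - exp(-t)

Factor the denominator: s^3 + 3*s^2 + 3*s + 1 = (s + 1)^3.
Partial fraction decomposition gives [-1/(s + 1)] + [2/(s + 1)^2] + [-3/(s + 1)^3].
Invert each term: -1/(s + 1) ↔ -e^(-t); 2/(s + 1)^2 ↔ 2t·e^(-t); -3/(s + 1)^3 ↔ (-3/2)t^2·e^(-t).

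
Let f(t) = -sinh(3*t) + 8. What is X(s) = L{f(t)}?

X(s) = -3/(s^2 - 9) + 8/s

Apply the Laplace transform termwise.
(-1)·[L{sinh(3t)} = 3/(s^2 - 9)]; L{8} = 8/s.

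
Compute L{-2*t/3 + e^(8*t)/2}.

1/(2*(s - 8)) - 2/(3*s^2)

Apply the Laplace transform termwise.
(1/2)·[L{e^(8t)} = 1/(s - 8)]; (-2/3)·[L{t} = 1!/s^2 = 1/s^2].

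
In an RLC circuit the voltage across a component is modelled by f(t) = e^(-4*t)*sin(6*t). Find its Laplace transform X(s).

X(s) = 6/((s + 4)^2 + 36)

L{sin(6t)} = 6/(s^2 + 36).
By the first shifting theorem, multiplying by e^(-4t) replaces s with s + 4.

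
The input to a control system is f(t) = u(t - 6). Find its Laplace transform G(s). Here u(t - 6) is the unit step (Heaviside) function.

G(s) = exp(-6*s)/s

By the second shifting theorem, L{u(t - c)·g(t - c)} = e^(-cs)·H(s) with c = 6 and H(s) = L{g(t)}.
L{1} = 1/s.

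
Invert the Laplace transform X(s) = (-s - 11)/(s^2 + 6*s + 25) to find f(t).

Complete the square in the denominator: s^2 + 6*s + 25 = (s + 3)^2 + 4^2.
Split the numerator to match: -s - 11 = -1·(s + 3) - 2·4.
Invert each term: -1·(s + 3)/((s + 3)^2 + 16) ↔ -e^(-3t)cos(4t); -2·4/((s + 3)^2 + 16) ↔ -2e^(-3t)sin(4t).

f(t) = -2*exp(-3*t)*sin(4*t) - exp(-3*t)*cos(4*t)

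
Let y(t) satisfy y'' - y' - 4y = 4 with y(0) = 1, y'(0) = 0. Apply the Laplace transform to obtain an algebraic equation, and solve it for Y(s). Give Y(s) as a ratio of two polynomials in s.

Laplace-transform each side.
Using L{y''} = s^2 Y - s·y(0) - y'(0) and L{y'} = sY - y(0), with y(0) = 1, y'(0) = 0, the left side becomes (s^2 - s - 4)Y - (s - 1).
The right side is L{4} = 4/s.
So (s^2 - s - 4)Y = 4/s + (s - 1).
Isolate Y and clear denominators.

Y(s) = (s^2 - s + 4)/(s^3 - s^2 - 4*s)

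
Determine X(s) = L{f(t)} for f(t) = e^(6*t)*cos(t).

L{cos(t)} = s/(s^2 + 1).
By the first shifting theorem, multiplying by e^(6t) replaces s with s - 6.

X(s) = (s - 6)/((s - 6)^2 + 1)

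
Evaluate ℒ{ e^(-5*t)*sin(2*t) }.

L{sin(2t)} = 2/(s^2 + 4).
By the first shifting theorem, multiplying by e^(-5t) replaces s with s + 5.

2/((s + 5)^2 + 4)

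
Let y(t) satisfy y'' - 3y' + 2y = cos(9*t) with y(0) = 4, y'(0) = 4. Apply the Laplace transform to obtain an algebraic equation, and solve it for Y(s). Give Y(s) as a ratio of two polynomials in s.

Take the Laplace transform of both sides.
Using L{y''} = s^2 Y - s·y(0) - y'(0) and L{y'} = sY - y(0), with y(0) = 4, y'(0) = 4, the left side becomes (s^2 - 3*s + 2)Y - (4*s - 8).
The right side is L{cos(9*t)} = s/(s^2 + 81).
So (s^2 - 3*s + 2)Y = s/(s^2 + 81) + (4*s - 8).
Solve for Y(s) and write it as one ratio of polynomials.

Y(s) = (4*s^3 - 8*s^2 + 325*s - 648)/(s^4 - 3*s^3 + 83*s^2 - 243*s + 162)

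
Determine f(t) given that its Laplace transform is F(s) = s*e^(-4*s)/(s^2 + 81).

The factor e^(-4s) signals a time shift by c = 4 (second shifting theorem).
L{cos(9t)} = s/(s^2 + 81), so L^-1{s/(s^2 + 81)} = cos(9*t).
Hence the inverse is u(t - 4) times that function evaluated at t - 4.

f(t) = Heaviside(t - 4)*(cos(9*t - 36))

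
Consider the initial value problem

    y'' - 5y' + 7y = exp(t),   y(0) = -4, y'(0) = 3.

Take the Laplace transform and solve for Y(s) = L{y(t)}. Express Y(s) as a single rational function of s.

Apply the Laplace transform to the equation.
Using L{y''} = s^2 Y - s·y(0) - y'(0) and L{y'} = sY - y(0), with y(0) = -4, y'(0) = 3, the left side becomes (s^2 - 5*s + 7)Y - (-4*s + 23).
The right side is L{exp(t)} = 1/(s - 1).
So (s^2 - 5*s + 7)Y = 1/(s - 1) + (-4*s + 23).
Solve for Y(s) and write it as one ratio of polynomials.

Y(s) = (-4*s^2 + 27*s - 22)/(s^3 - 6*s^2 + 12*s - 7)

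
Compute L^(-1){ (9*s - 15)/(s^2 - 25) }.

Factor the denominator: s^2 - 25 = (s - 5)*(s + 5).
Partial fraction decomposition gives [6/(s + 5)] + [3/(s - 5)].
Invert each term: 6/(s + 5) ↔ 6e^(-5t); 3/(s - 5) ↔ 3e^(5t).

3*exp(5*t) + 6*exp(-5*t)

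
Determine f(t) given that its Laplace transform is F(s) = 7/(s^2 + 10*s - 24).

f(t) = exp(-5*t)*sinh(7*t)

Rewrite the denominator: s^2 + 10*s - 24 = (s + 5)^2 - 49.
The form in (s + 5) signals a first-shifting-theorem factor e^(-5t).
Since L{sinh(7t)} = 7/(s^2 - 49), the inverse is e^(-5*t)*sinh(7*t).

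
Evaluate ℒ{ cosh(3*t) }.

s/(s^2 - 9)

L{cosh(3t)} = s/(s^2 - 9).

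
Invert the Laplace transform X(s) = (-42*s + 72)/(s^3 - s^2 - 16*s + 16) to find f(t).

Factor the denominator: s^3 - s^2 - 16*s + 16 = (s - 4)*(s - 1)*(s + 4).
Partial fraction decomposition gives [6/(s + 4)] + [-4/(s - 4)] + [-2/(s - 1)].
Invert each term: 6/(s + 4) ↔ 6e^(-4t); -4/(s - 4) ↔ -4e^(4t); -2/(s - 1) ↔ -2e^(t).

f(t) = -4*exp(4*t) - 2*exp(t) + 6*exp(-4*t)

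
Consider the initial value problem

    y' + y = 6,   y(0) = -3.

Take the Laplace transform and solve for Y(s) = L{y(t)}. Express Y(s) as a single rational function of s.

Transform both sides with L{·}.
The derivative rules (L{y'} = sY - y(0) = sY - (-3)) turn the left side into (s + 1)Y - (-3).
The right side is L{6} = 6/s.
So (s + 1)Y = 6/s + (-3).
Solve for Y(s) and write it as one ratio of polynomials.

Y(s) = (-3*s + 6)/(s^2 + s)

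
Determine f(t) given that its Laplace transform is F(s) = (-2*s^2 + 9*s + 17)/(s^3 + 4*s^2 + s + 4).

Factor the denominator: s^3 + 4*s^2 + s + 4 = (s + 4)*(s^2 + 1).
Partial fraction decomposition gives [-3/(s + 4)] + [s/(s^2 + 1)] + [5/(s^2 + 1)].
Invert each term: -3/(s + 4) ↔ -3e^(-4t); 1·s/(s^2 + 1) ↔ cos(t); 5·1/(s^2 + 1) ↔ 5sin(t).

f(t) = 5*sin(t) + cos(t) - 3*exp(-4*t)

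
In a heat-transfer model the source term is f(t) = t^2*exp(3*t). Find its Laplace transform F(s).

L{e^(3t)} = 1/(s - 3).
Then apply L{t^2·g(t)} = (-1)^2 d^2/ds^2[G(s)] with G(s) = 1/(s - 3):
differentiating 2 times and applying the sign gives 2/(s - 3)^3.

F(s) = 2/(s - 3)^3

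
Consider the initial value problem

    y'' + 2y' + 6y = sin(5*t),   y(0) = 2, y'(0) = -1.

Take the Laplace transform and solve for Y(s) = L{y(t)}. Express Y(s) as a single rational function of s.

Transform both sides with L{·}.
The derivative rules (L{y''} = s^2 Y - s·y(0) - y'(0) and L{y'} = sY - y(0), with y(0) = 2, y'(0) = -1) turn the left side into (s^2 + 2*s + 6)Y - (2*s + 3).
The right side is L{sin(5*t)} = 5/(s^2 + 25).
So (s^2 + 2*s + 6)Y = 5/(s^2 + 25) + (2*s + 3).
Isolate Y and clear denominators.

Y(s) = (2*s^3 + 3*s^2 + 50*s + 80)/(s^4 + 2*s^3 + 31*s^2 + 50*s + 150)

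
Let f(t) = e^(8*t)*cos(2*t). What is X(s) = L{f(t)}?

L{cos(2t)} = s/(s^2 + 4).
By the first shifting theorem, multiplying by e^(8t) replaces s with s - 8.

X(s) = (s - 8)/((s - 8)^2 + 4)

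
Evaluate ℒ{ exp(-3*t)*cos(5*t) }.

(s + 3)/((s + 3)^2 + 25)

L{cos(5t)} = s/(s^2 + 25).
By the first shifting theorem, multiplying by e^(-3t) replaces s with s + 3.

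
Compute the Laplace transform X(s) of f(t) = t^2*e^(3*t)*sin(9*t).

L{sin(9t)} = 9/(s^2 + 81).
Multiplying by e^(3t) shifts s → s - 3, so L{e^(3*t)*sin(9*t)} = 9/((s - 3)^2 + 81).
Then apply L{t^2·g(t)} = (-1)^2 d^2/ds^2[G(s)] with G(s) = 9/((s - 3)^2 + 81):
differentiating 2 times and applying the sign gives 54*(s^2 - 6*s - 18)/(s^2 - 6*s + 90)^3.

X(s) = 54*(s^2 - 6*s - 18)/(s^2 - 6*s + 90)^3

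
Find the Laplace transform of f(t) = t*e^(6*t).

(s - 6)^(-2)

L{e^(6t)} = 1/(s - 6).
Then apply L{t·g(t)} = -d/ds[G(s)] with G(s) = 1/(s - 6):
differentiating 1 time and applying the sign gives (s - 6)^(-2).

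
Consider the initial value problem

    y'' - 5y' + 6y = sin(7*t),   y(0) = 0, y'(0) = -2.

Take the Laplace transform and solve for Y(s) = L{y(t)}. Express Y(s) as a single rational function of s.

Y(s) = (-2*s^2 - 91)/(s^4 - 5*s^3 + 55*s^2 - 245*s + 294)

Laplace-transform each side.
With L{y''} = s^2 Y - s·y(0) - y'(0) and L{y'} = sY - y(0), with y(0) = 0, y'(0) = -2: the LHS transforms to (s^2 - 5*s + 6)Y - (-2).
The right side is L{sin(7*t)} = 7/(s^2 + 49).
So (s^2 - 5*s + 6)Y = 7/(s^2 + 49) + (-2).
Solve for Y(s) and write it as one ratio of polynomials.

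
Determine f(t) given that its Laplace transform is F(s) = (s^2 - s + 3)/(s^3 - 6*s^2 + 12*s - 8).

f(t) = 5*t^2*exp(2*t)/2 + 3*t*exp(2*t) + exp(2*t)

Factor the denominator: s^3 - 6*s^2 + 12*s - 8 = (s - 2)^3.
Partial fraction decomposition gives [1/(s - 2)] + [3/(s - 2)^2] + [5/(s - 2)^3].
Invert each term: 1/(s - 2) ↔ e^(2t); 3/(s - 2)^2 ↔ 3t·e^(2t); 5/(s - 2)^3 ↔ (5/2)t^2·e^(2t).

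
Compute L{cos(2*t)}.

s/(s^2 + 4)

L{cos(2t)} = s/(s^2 + 4).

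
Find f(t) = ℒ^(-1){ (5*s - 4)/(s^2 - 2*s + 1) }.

Factor the denominator: s^2 - 2*s + 1 = (s - 1)^2.
Partial fraction decomposition gives [5/(s - 1)] + [(s - 1)^(-2)].
Invert each term: 5/(s - 1) ↔ 5e^(t); 1/(s - 1)^2 ↔ t·e^(t).

f(t) = t*exp(t) + 5*exp(t)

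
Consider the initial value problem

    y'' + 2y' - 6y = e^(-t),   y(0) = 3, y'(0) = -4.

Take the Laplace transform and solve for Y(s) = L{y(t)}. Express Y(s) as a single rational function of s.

Laplace-transform each side.
The derivative rules (L{y''} = s^2 Y - s·y(0) - y'(0) and L{y'} = sY - y(0), with y(0) = 3, y'(0) = -4) turn the left side into (s^2 + 2*s - 6)Y - (3*s + 2).
The right side is L{e^(-t)} = 1/(s + 1).
So (s^2 + 2*s - 6)Y = 1/(s + 1) + (3*s + 2).
Divide through and combine into a single rational function.

Y(s) = (3*s^2 + 5*s + 3)/(s^3 + 3*s^2 - 4*s - 6)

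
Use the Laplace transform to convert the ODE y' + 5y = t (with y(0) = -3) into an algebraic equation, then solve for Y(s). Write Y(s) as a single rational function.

Y(s) = (-3*s^2 + 1)/(s^3 + 5*s^2)

Laplace-transform each side.
Using L{y'} = sY - y(0) = sY - (-3), the left side becomes (s + 5)Y - (-3).
The right side is L{t} = s^(-2).
So (s + 5)Y = s^(-2) + (-3).
Solve for Y(s) and write it as one ratio of polynomials.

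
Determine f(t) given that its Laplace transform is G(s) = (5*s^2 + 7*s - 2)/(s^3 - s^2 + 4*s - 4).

Factor the denominator: s^3 - s^2 + 4*s - 4 = (s - 1)*(s^2 + 4).
Partial fraction decomposition gives [2/(s - 1)] + [3*s/(s^2 + 4)] + [10/(s^2 + 4)].
Invert each term: 2/(s - 1) ↔ 2e^(t); 3·s/(s^2 + 4) ↔ 3cos(2t); 5·2/(s^2 + 4) ↔ 5sin(2t).

f(t) = 2*exp(t) + 5*sin(2*t) + 3*cos(2*t)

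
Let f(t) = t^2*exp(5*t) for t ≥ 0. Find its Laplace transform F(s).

F(s) = 2/(s - 5)^3

L{e^(5t)} = 1/(s - 5).
Then apply L{t^2·g(t)} = (-1)^2 d^2/ds^2[G(s)] with G(s) = 1/(s - 5):
differentiating 2 times and applying the sign gives 2/(s - 5)^3.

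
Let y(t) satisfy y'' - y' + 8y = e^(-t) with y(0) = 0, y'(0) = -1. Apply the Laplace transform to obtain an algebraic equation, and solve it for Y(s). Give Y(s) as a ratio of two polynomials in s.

Y(s) = -s/(s^3 + 7*s + 8)

Take the Laplace transform of both sides.
With L{y''} = s^2 Y - s·y(0) - y'(0) and L{y'} = sY - y(0), with y(0) = 0, y'(0) = -1: the LHS transforms to (s^2 - s + 8)Y - (-1).
The right side is L{e^(-t)} = 1/(s + 1).
So (s^2 - s + 8)Y = 1/(s + 1) + (-1).
Solve for Y(s) and write it as one ratio of polynomials.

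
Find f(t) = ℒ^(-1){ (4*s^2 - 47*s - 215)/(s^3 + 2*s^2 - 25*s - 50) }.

f(t) = -5*exp(5*t) + 5*exp(-2*t) + 4*exp(-5*t)

Factor the denominator: s^3 + 2*s^2 - 25*s - 50 = (s - 5)*(s + 2)*(s + 5).
Partial fraction decomposition gives [-5/(s - 5)] + [4/(s + 5)] + [5/(s + 2)].
Invert each term: -5/(s - 5) ↔ -5e^(5t); 4/(s + 5) ↔ 4e^(-5t); 5/(s + 2) ↔ 5e^(-2t).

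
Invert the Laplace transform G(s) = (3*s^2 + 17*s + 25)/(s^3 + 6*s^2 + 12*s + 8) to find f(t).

f(t) = 3*t^2*exp(-2*t)/2 + 5*t*exp(-2*t) + 3*exp(-2*t)

Factor the denominator: s^3 + 6*s^2 + 12*s + 8 = (s + 2)^3.
Partial fraction decomposition gives [3/(s + 2)] + [5/(s + 2)^2] + [3/(s + 2)^3].
Invert each term: 3/(s + 2) ↔ 3e^(-2t); 5/(s + 2)^2 ↔ 5t·e^(-2t); 3/(s + 2)^3 ↔ (3/2)t^2·e^(-2t).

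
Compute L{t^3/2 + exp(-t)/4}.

By linearity of the Laplace transform, transform each term separately.
(1/2)·[L{t^3} = 3!/s^4 = 6/s^4]; (1/4)·[L{e^(-t)} = 1/(s + 1)].

1/(4*(s + 1)) + 3/s^4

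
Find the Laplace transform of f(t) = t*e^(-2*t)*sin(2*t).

4*(s + 2)/(s^2 + 4*s + 8)^2

L{sin(2t)} = 2/(s^2 + 4).
Multiplying by e^(-2t) shifts s → s + 2, so L{e^(-2*t)*sin(2*t)} = 2/((s + 2)^2 + 4).
Then apply L{t·g(t)} = -d/ds[G(s)] with G(s) = 2/((s + 2)^2 + 4):
differentiating 1 time and applying the sign gives 4*(s + 2)/(s^2 + 4*s + 8)^2.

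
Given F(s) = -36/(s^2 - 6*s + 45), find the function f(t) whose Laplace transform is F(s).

f(t) = -6*exp(3*t)*sin(6*t)

Rewrite the denominator: s^2 - 6*s + 45 = (s - 3)^2 + 36.
The form in (s - 3) signals a first-shifting-theorem factor e^(3t).
Since L{sin(6t)} = 6/(s^2 + 36), the inverse is exp(3*t)*sin(6*t), scaled by -6.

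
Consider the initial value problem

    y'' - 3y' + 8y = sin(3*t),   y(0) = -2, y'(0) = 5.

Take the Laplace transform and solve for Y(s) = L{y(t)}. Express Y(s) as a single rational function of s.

Y(s) = (-2*s^3 + 11*s^2 - 18*s + 102)/(s^4 - 3*s^3 + 17*s^2 - 27*s + 72)

Take the Laplace transform of both sides.
The derivative rules (L{y''} = s^2 Y - s·y(0) - y'(0) and L{y'} = sY - y(0), with y(0) = -2, y'(0) = 5) turn the left side into (s^2 - 3*s + 8)Y - (-2*s + 11).
The right side is L{sin(3*t)} = 3/(s^2 + 9).
So (s^2 - 3*s + 8)Y = 3/(s^2 + 9) + (-2*s + 11).
Divide through and combine into a single rational function.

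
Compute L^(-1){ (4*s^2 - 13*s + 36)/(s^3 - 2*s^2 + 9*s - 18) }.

Factor the denominator: s^3 - 2*s^2 + 9*s - 18 = (s - 2)*(s^2 + 9).
Partial fraction decomposition gives [2/(s - 2)] + [2*s/(s^2 + 9)] + [-9/(s^2 + 9)].
Invert each term: 2/(s - 2) ↔ 2e^(2t); 2·s/(s^2 + 9) ↔ 2cos(3t); -3·3/(s^2 + 9) ↔ -3sin(3t).

2*exp(2*t) - 3*sin(3*t) + 2*cos(3*t)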